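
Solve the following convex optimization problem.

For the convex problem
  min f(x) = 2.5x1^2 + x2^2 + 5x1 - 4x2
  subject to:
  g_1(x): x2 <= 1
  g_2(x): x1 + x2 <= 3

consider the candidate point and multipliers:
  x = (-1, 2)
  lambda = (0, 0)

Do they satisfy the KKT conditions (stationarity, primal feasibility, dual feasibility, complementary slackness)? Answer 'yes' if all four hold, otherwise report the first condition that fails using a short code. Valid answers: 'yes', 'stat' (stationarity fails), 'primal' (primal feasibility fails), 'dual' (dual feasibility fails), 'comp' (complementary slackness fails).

Gradient of f: grad f(x) = Q x + c = (0, 0)
Constraint values g_i(x) = a_i^T x - b_i:
  g_1((-1, 2)) = 1
  g_2((-1, 2)) = -2
Stationarity residual: grad f(x) + sum_i lambda_i a_i = (0, 0)
  -> stationarity OK
Primal feasibility (all g_i <= 0): FAILS
Dual feasibility (all lambda_i >= 0): OK
Complementary slackness (lambda_i * g_i(x) = 0 for all i): OK

Verdict: the first failing condition is primal_feasibility -> primal.

primal


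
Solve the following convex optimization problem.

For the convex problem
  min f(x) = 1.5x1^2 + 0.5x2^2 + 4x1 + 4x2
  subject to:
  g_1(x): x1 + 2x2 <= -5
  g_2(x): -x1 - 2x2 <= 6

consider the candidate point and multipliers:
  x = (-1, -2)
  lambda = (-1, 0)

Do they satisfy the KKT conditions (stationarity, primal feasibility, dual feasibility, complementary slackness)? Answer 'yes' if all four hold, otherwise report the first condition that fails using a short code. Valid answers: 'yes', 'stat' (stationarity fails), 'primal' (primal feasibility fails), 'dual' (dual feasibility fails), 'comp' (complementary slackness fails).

Gradient of f: grad f(x) = Q x + c = (1, 2)
Constraint values g_i(x) = a_i^T x - b_i:
  g_1((-1, -2)) = 0
  g_2((-1, -2)) = -1
Stationarity residual: grad f(x) + sum_i lambda_i a_i = (0, 0)
  -> stationarity OK
Primal feasibility (all g_i <= 0): OK
Dual feasibility (all lambda_i >= 0): FAILS
Complementary slackness (lambda_i * g_i(x) = 0 for all i): OK

Verdict: the first failing condition is dual_feasibility -> dual.

dual


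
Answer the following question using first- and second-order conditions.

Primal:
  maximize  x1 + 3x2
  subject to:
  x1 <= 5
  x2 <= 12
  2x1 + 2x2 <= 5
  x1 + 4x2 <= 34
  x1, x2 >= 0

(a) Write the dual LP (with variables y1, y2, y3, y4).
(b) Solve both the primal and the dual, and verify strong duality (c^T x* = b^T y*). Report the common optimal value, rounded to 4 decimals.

The standard primal-dual pair for 'max c^T x s.t. A x <= b, x >= 0' is:
  Dual:  min b^T y  s.t.  A^T y >= c,  y >= 0.

So the dual LP is:
  minimize  5y1 + 12y2 + 5y3 + 34y4
  subject to:
    y1 + 2y3 + y4 >= 1
    y2 + 2y3 + 4y4 >= 3
    y1, y2, y3, y4 >= 0

Solving the primal: x* = (0, 2.5).
  primal value c^T x* = 7.5.
Solving the dual: y* = (0, 0, 1.5, 0).
  dual value b^T y* = 7.5.
Strong duality: c^T x* = b^T y*. Confirmed.

7.5


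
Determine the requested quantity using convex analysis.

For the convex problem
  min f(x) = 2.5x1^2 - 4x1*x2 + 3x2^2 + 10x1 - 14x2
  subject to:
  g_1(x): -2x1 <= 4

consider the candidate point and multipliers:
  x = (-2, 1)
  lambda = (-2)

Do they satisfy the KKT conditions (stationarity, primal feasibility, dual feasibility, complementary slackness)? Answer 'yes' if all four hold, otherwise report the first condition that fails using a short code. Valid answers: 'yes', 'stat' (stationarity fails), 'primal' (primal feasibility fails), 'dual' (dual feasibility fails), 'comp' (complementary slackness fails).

Gradient of f: grad f(x) = Q x + c = (-4, 0)
Constraint values g_i(x) = a_i^T x - b_i:
  g_1((-2, 1)) = 0
Stationarity residual: grad f(x) + sum_i lambda_i a_i = (0, 0)
  -> stationarity OK
Primal feasibility (all g_i <= 0): OK
Dual feasibility (all lambda_i >= 0): FAILS
Complementary slackness (lambda_i * g_i(x) = 0 for all i): OK

Verdict: the first failing condition is dual_feasibility -> dual.

dual


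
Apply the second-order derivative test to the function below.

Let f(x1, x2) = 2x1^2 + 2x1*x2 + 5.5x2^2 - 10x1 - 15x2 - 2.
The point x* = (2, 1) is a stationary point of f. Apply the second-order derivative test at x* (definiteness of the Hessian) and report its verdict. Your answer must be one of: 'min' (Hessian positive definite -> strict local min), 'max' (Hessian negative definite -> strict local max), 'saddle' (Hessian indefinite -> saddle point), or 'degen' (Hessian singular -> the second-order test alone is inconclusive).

Compute the Hessian H = grad^2 f:
  H = [[4, 2], [2, 11]]
Verify stationarity: grad f(x*) = H x* + g = (0, 0).
Eigenvalues of H: 3.4689, 11.5311.
Both eigenvalues > 0, so H is positive definite -> x* is a strict local min.

min


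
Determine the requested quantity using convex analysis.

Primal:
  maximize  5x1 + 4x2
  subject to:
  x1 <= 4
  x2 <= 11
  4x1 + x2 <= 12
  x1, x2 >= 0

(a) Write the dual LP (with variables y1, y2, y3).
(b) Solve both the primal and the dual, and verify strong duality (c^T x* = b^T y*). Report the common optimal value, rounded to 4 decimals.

The standard primal-dual pair for 'max c^T x s.t. A x <= b, x >= 0' is:
  Dual:  min b^T y  s.t.  A^T y >= c,  y >= 0.

So the dual LP is:
  minimize  4y1 + 11y2 + 12y3
  subject to:
    y1 + 4y3 >= 5
    y2 + y3 >= 4
    y1, y2, y3 >= 0

Solving the primal: x* = (0.25, 11).
  primal value c^T x* = 45.25.
Solving the dual: y* = (0, 2.75, 1.25).
  dual value b^T y* = 45.25.
Strong duality: c^T x* = b^T y*. Confirmed.

45.25


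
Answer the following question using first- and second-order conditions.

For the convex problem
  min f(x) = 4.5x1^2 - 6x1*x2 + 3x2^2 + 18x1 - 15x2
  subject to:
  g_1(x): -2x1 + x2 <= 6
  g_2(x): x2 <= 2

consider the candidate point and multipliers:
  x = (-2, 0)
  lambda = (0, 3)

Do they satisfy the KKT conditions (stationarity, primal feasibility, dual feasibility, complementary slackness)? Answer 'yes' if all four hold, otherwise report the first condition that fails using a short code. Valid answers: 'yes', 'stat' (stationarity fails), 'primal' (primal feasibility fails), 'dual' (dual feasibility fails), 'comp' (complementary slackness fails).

Gradient of f: grad f(x) = Q x + c = (0, -3)
Constraint values g_i(x) = a_i^T x - b_i:
  g_1((-2, 0)) = -2
  g_2((-2, 0)) = -2
Stationarity residual: grad f(x) + sum_i lambda_i a_i = (0, 0)
  -> stationarity OK
Primal feasibility (all g_i <= 0): OK
Dual feasibility (all lambda_i >= 0): OK
Complementary slackness (lambda_i * g_i(x) = 0 for all i): FAILS

Verdict: the first failing condition is complementary_slackness -> comp.

comp


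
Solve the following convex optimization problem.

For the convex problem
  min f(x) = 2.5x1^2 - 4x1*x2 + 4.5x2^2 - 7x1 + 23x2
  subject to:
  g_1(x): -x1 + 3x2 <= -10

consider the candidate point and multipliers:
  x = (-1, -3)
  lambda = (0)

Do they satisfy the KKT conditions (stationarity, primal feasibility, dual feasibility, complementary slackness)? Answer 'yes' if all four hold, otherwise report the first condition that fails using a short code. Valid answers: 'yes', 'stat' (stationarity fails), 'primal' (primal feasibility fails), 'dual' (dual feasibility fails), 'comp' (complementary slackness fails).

Gradient of f: grad f(x) = Q x + c = (0, 0)
Constraint values g_i(x) = a_i^T x - b_i:
  g_1((-1, -3)) = 2
Stationarity residual: grad f(x) + sum_i lambda_i a_i = (0, 0)
  -> stationarity OK
Primal feasibility (all g_i <= 0): FAILS
Dual feasibility (all lambda_i >= 0): OK
Complementary slackness (lambda_i * g_i(x) = 0 for all i): OK

Verdict: the first failing condition is primal_feasibility -> primal.

primal


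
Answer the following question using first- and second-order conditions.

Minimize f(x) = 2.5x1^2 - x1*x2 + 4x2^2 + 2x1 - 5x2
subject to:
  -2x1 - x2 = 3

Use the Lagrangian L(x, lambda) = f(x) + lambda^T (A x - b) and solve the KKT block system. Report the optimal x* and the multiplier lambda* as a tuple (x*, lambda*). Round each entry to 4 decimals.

Form the Lagrangian:
  L(x, lambda) = (1/2) x^T Q x + c^T x + lambda^T (A x - b)
Stationarity (grad_x L = 0): Q x + c + A^T lambda = 0.
Primal feasibility: A x = b.

This gives the KKT block system:
  [ Q   A^T ] [ x     ]   [-c ]
  [ A    0  ] [ lambda ] = [ b ]

Solving the linear system:
  x*      = (-1.5366, 0.0732)
  lambda* = (-2.878)
  f(x*)   = 2.5976

x* = (-1.5366, 0.0732), lambda* = (-2.878)


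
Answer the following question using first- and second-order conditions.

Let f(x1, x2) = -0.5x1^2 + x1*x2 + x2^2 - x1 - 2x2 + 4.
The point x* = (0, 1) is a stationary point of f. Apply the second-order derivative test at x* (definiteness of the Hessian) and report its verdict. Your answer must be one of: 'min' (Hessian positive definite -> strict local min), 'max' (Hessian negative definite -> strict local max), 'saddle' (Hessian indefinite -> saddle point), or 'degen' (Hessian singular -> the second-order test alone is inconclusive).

Compute the Hessian H = grad^2 f:
  H = [[-1, 1], [1, 2]]
Verify stationarity: grad f(x*) = H x* + g = (0, 0).
Eigenvalues of H: -1.3028, 2.3028.
Eigenvalues have mixed signs, so H is indefinite -> x* is a saddle point.

saddle


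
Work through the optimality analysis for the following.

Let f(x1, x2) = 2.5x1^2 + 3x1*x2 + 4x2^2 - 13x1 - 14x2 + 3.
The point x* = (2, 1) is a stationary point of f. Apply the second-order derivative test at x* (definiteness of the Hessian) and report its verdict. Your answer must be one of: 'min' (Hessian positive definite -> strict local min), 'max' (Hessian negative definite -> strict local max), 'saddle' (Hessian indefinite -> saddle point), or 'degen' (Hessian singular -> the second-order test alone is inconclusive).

Compute the Hessian H = grad^2 f:
  H = [[5, 3], [3, 8]]
Verify stationarity: grad f(x*) = H x* + g = (0, 0).
Eigenvalues of H: 3.1459, 9.8541.
Both eigenvalues > 0, so H is positive definite -> x* is a strict local min.

min


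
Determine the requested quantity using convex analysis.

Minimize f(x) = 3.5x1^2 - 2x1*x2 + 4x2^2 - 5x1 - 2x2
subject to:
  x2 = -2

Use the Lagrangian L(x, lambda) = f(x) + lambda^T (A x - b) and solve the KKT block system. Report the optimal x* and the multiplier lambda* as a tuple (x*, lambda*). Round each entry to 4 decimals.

Form the Lagrangian:
  L(x, lambda) = (1/2) x^T Q x + c^T x + lambda^T (A x - b)
Stationarity (grad_x L = 0): Q x + c + A^T lambda = 0.
Primal feasibility: A x = b.

This gives the KKT block system:
  [ Q   A^T ] [ x     ]   [-c ]
  [ A    0  ] [ lambda ] = [ b ]

Solving the linear system:
  x*      = (0.1429, -2)
  lambda* = (18.2857)
  f(x*)   = 19.9286

x* = (0.1429, -2), lambda* = (18.2857)


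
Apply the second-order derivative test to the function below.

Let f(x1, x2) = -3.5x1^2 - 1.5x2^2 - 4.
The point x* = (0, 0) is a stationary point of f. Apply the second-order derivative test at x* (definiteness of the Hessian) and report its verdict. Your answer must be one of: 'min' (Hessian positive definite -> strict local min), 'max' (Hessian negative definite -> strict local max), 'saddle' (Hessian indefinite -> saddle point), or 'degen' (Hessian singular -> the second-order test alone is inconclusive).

Compute the Hessian H = grad^2 f:
  H = [[-7, 0], [0, -3]]
Verify stationarity: grad f(x*) = H x* + g = (0, 0).
Eigenvalues of H: -7, -3.
Both eigenvalues < 0, so H is negative definite -> x* is a strict local max.

max


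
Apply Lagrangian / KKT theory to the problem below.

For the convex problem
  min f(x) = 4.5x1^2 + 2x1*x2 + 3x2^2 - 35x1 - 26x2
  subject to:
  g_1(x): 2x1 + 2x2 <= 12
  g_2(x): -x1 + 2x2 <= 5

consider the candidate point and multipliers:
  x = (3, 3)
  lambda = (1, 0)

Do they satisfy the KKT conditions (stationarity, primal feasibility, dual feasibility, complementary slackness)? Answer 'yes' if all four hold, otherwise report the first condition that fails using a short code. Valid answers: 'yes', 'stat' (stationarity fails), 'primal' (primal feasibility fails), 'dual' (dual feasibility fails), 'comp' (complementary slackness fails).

Gradient of f: grad f(x) = Q x + c = (-2, -2)
Constraint values g_i(x) = a_i^T x - b_i:
  g_1((3, 3)) = 0
  g_2((3, 3)) = -2
Stationarity residual: grad f(x) + sum_i lambda_i a_i = (0, 0)
  -> stationarity OK
Primal feasibility (all g_i <= 0): OK
Dual feasibility (all lambda_i >= 0): OK
Complementary slackness (lambda_i * g_i(x) = 0 for all i): OK

Verdict: yes, KKT holds.

yes


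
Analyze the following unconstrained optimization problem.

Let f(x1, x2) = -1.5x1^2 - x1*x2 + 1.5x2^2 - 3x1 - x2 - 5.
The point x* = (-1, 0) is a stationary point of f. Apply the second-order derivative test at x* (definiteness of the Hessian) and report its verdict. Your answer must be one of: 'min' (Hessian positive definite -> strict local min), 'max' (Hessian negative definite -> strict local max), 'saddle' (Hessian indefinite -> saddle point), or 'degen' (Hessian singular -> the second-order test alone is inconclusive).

Compute the Hessian H = grad^2 f:
  H = [[-3, -1], [-1, 3]]
Verify stationarity: grad f(x*) = H x* + g = (0, 0).
Eigenvalues of H: -3.1623, 3.1623.
Eigenvalues have mixed signs, so H is indefinite -> x* is a saddle point.

saddle


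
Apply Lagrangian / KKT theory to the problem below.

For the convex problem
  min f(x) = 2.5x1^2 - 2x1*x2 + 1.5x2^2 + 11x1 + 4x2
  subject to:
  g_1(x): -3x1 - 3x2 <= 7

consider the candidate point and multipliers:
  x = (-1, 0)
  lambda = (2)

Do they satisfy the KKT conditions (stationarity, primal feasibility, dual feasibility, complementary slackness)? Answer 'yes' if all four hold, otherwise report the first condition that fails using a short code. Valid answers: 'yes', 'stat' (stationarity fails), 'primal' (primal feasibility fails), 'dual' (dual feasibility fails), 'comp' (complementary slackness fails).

Gradient of f: grad f(x) = Q x + c = (6, 6)
Constraint values g_i(x) = a_i^T x - b_i:
  g_1((-1, 0)) = -4
Stationarity residual: grad f(x) + sum_i lambda_i a_i = (0, 0)
  -> stationarity OK
Primal feasibility (all g_i <= 0): OK
Dual feasibility (all lambda_i >= 0): OK
Complementary slackness (lambda_i * g_i(x) = 0 for all i): FAILS

Verdict: the first failing condition is complementary_slackness -> comp.

comp


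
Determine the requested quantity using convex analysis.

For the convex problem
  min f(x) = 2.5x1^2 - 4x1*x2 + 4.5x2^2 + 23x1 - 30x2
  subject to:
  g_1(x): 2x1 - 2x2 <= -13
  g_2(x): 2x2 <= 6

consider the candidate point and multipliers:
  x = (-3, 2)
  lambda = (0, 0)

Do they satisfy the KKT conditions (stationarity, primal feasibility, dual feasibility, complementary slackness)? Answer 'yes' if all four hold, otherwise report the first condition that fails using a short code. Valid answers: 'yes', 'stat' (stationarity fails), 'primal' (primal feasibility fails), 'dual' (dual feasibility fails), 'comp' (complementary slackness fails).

Gradient of f: grad f(x) = Q x + c = (0, 0)
Constraint values g_i(x) = a_i^T x - b_i:
  g_1((-3, 2)) = 3
  g_2((-3, 2)) = -2
Stationarity residual: grad f(x) + sum_i lambda_i a_i = (0, 0)
  -> stationarity OK
Primal feasibility (all g_i <= 0): FAILS
Dual feasibility (all lambda_i >= 0): OK
Complementary slackness (lambda_i * g_i(x) = 0 for all i): OK

Verdict: the first failing condition is primal_feasibility -> primal.

primal


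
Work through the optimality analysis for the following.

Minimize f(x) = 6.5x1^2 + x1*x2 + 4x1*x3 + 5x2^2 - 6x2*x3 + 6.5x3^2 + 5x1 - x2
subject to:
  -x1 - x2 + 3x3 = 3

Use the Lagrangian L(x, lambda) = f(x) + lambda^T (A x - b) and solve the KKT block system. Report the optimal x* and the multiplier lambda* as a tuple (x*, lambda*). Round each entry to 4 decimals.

Form the Lagrangian:
  L(x, lambda) = (1/2) x^T Q x + c^T x + lambda^T (A x - b)
Stationarity (grad_x L = 0): Q x + c + A^T lambda = 0.
Primal feasibility: A x = b.

This gives the KKT block system:
  [ Q   A^T ] [ x     ]   [-c ]
  [ A    0  ] [ lambda ] = [ b ]

Solving the linear system:
  x*      = (-0.8372, 0.5581, 0.907)
  lambda* = (-1.6977)
  f(x*)   = 0.1744

x* = (-0.8372, 0.5581, 0.907), lambda* = (-1.6977)


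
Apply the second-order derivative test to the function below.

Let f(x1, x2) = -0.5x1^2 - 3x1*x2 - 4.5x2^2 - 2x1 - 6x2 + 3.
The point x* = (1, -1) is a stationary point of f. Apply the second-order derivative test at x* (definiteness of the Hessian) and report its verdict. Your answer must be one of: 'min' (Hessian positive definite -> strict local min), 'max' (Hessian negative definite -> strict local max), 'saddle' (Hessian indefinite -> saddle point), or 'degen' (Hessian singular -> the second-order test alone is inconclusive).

Compute the Hessian H = grad^2 f:
  H = [[-1, -3], [-3, -9]]
Verify stationarity: grad f(x*) = H x* + g = (0, 0).
Eigenvalues of H: -10, 0.
H has a zero eigenvalue (singular; negative semidefinite but not definite), so H is neither positive definite, negative definite, nor indefinite. The second-order test alone is inconclusive -> degen.
(Indeed, f is constant along the null direction of H through x*, so x* is not a strict local extremum.)

degen


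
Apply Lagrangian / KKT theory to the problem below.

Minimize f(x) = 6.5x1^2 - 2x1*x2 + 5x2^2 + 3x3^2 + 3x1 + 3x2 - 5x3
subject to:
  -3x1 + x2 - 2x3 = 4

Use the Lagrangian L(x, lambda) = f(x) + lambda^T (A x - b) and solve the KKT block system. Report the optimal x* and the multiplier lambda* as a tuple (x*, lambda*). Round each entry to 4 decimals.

Form the Lagrangian:
  L(x, lambda) = (1/2) x^T Q x + c^T x + lambda^T (A x - b)
Stationarity (grad_x L = 0): Q x + c + A^T lambda = 0.
Primal feasibility: A x = b.

This gives the KKT block system:
  [ Q   A^T ] [ x     ]   [-c ]
  [ A    0  ] [ lambda ] = [ b ]

Solving the linear system:
  x*      = (-1.1124, -0.1505, -0.4067)
  lambda* = (-3.72)
  f(x*)   = 6.5624

x* = (-1.1124, -0.1505, -0.4067), lambda* = (-3.72)


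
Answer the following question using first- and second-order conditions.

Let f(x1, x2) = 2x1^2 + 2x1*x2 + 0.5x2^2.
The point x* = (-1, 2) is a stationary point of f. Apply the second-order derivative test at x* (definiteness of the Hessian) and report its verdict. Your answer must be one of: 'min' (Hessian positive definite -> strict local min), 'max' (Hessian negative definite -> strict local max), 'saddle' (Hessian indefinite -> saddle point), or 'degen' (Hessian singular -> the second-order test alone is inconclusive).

Compute the Hessian H = grad^2 f:
  H = [[4, 2], [2, 1]]
Verify stationarity: grad f(x*) = H x* + g = (0, 0).
Eigenvalues of H: 0, 5.
H has a zero eigenvalue (singular; positive semidefinite but not definite), so H is neither positive definite, negative definite, nor indefinite. The second-order test alone is inconclusive -> degen.
(Indeed, f is constant along the null direction of H through x*, so x* is not a strict local extremum.)

degen


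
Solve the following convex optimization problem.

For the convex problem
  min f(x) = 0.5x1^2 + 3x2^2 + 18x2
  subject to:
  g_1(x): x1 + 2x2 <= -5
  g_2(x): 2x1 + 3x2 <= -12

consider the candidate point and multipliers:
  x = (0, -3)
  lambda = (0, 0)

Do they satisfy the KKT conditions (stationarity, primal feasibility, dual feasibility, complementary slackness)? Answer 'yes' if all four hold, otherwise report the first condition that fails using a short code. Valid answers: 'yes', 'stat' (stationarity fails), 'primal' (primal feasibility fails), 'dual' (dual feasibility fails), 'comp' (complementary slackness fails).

Gradient of f: grad f(x) = Q x + c = (0, 0)
Constraint values g_i(x) = a_i^T x - b_i:
  g_1((0, -3)) = -1
  g_2((0, -3)) = 3
Stationarity residual: grad f(x) + sum_i lambda_i a_i = (0, 0)
  -> stationarity OK
Primal feasibility (all g_i <= 0): FAILS
Dual feasibility (all lambda_i >= 0): OK
Complementary slackness (lambda_i * g_i(x) = 0 for all i): OK

Verdict: the first failing condition is primal_feasibility -> primal.

primal


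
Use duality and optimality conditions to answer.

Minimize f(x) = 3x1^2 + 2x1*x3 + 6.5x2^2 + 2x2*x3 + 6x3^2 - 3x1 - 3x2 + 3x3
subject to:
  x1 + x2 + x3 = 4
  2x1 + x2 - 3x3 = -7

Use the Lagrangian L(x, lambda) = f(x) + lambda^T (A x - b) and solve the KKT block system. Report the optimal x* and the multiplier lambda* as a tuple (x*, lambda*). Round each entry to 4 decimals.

Form the Lagrangian:
  L(x, lambda) = (1/2) x^T Q x + c^T x + lambda^T (A x - b)
Stationarity (grad_x L = 0): Q x + c + A^T lambda = 0.
Primal feasibility: A x = b.

This gives the KKT block system:
  [ Q   A^T ] [ x     ]   [-c ]
  [ A    0  ] [ lambda ] = [ b ]

Solving the linear system:
  x*      = (0.4219, 0.7226, 2.8555)
  lambda* = (-18.9674, 6.8625)
  f(x*)   = 64.5198

x* = (0.4219, 0.7226, 2.8555), lambda* = (-18.9674, 6.8625)


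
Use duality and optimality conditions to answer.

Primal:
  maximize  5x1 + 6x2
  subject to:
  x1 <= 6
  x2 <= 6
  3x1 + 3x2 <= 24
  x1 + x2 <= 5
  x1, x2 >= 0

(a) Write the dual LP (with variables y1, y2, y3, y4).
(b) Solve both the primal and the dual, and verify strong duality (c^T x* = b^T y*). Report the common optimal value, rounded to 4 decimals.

The standard primal-dual pair for 'max c^T x s.t. A x <= b, x >= 0' is:
  Dual:  min b^T y  s.t.  A^T y >= c,  y >= 0.

So the dual LP is:
  minimize  6y1 + 6y2 + 24y3 + 5y4
  subject to:
    y1 + 3y3 + y4 >= 5
    y2 + 3y3 + y4 >= 6
    y1, y2, y3, y4 >= 0

Solving the primal: x* = (0, 5).
  primal value c^T x* = 30.
Solving the dual: y* = (0, 0, 0, 6).
  dual value b^T y* = 30.
Strong duality: c^T x* = b^T y*. Confirmed.

30


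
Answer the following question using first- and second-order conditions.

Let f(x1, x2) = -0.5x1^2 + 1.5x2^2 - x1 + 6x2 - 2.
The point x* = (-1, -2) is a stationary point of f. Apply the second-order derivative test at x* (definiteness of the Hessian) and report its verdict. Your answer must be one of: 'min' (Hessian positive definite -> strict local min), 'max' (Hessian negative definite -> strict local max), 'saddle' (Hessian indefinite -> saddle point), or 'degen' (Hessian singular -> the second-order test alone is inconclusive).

Compute the Hessian H = grad^2 f:
  H = [[-1, 0], [0, 3]]
Verify stationarity: grad f(x*) = H x* + g = (0, 0).
Eigenvalues of H: -1, 3.
Eigenvalues have mixed signs, so H is indefinite -> x* is a saddle point.

saddle


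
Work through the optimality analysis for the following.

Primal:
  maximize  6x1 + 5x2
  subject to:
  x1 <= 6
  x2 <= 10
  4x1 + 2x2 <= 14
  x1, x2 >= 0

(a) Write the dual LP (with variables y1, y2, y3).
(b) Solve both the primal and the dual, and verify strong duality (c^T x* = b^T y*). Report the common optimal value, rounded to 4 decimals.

The standard primal-dual pair for 'max c^T x s.t. A x <= b, x >= 0' is:
  Dual:  min b^T y  s.t.  A^T y >= c,  y >= 0.

So the dual LP is:
  minimize  6y1 + 10y2 + 14y3
  subject to:
    y1 + 4y3 >= 6
    y2 + 2y3 >= 5
    y1, y2, y3 >= 0

Solving the primal: x* = (0, 7).
  primal value c^T x* = 35.
Solving the dual: y* = (0, 0, 2.5).
  dual value b^T y* = 35.
Strong duality: c^T x* = b^T y*. Confirmed.

35


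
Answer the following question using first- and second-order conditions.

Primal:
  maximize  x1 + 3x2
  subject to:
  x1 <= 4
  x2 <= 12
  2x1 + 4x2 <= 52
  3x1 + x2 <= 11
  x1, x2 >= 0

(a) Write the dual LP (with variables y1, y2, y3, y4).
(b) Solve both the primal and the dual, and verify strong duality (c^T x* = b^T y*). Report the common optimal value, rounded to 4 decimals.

The standard primal-dual pair for 'max c^T x s.t. A x <= b, x >= 0' is:
  Dual:  min b^T y  s.t.  A^T y >= c,  y >= 0.

So the dual LP is:
  minimize  4y1 + 12y2 + 52y3 + 11y4
  subject to:
    y1 + 2y3 + 3y4 >= 1
    y2 + 4y3 + y4 >= 3
    y1, y2, y3, y4 >= 0

Solving the primal: x* = (0, 11).
  primal value c^T x* = 33.
Solving the dual: y* = (0, 0, 0, 3).
  dual value b^T y* = 33.
Strong duality: c^T x* = b^T y*. Confirmed.

33


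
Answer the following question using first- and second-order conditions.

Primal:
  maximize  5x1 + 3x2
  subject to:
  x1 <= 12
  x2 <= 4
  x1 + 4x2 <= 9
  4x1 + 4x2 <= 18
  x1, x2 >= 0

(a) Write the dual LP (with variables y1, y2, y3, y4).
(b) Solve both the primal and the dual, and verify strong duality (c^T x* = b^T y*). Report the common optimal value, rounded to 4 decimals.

The standard primal-dual pair for 'max c^T x s.t. A x <= b, x >= 0' is:
  Dual:  min b^T y  s.t.  A^T y >= c,  y >= 0.

So the dual LP is:
  minimize  12y1 + 4y2 + 9y3 + 18y4
  subject to:
    y1 + y3 + 4y4 >= 5
    y2 + 4y3 + 4y4 >= 3
    y1, y2, y3, y4 >= 0

Solving the primal: x* = (4.5, 0).
  primal value c^T x* = 22.5.
Solving the dual: y* = (0, 0, 0, 1.25).
  dual value b^T y* = 22.5.
Strong duality: c^T x* = b^T y*. Confirmed.

22.5


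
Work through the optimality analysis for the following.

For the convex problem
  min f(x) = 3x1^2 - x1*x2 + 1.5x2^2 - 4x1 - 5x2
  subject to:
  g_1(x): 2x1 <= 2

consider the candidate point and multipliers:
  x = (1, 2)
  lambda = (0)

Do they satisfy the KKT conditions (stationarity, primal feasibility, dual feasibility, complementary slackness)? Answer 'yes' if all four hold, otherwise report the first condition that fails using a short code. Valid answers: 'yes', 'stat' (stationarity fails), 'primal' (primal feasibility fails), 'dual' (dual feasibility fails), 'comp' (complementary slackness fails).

Gradient of f: grad f(x) = Q x + c = (0, 0)
Constraint values g_i(x) = a_i^T x - b_i:
  g_1((1, 2)) = 0
Stationarity residual: grad f(x) + sum_i lambda_i a_i = (0, 0)
  -> stationarity OK
Primal feasibility (all g_i <= 0): OK
Dual feasibility (all lambda_i >= 0): OK
Complementary slackness (lambda_i * g_i(x) = 0 for all i): OK

Verdict: yes, KKT holds.

yes


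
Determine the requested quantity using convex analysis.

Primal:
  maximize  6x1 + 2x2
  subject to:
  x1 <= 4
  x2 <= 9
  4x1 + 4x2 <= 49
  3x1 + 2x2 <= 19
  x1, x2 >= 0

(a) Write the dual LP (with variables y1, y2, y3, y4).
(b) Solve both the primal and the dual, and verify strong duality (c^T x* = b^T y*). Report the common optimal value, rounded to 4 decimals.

The standard primal-dual pair for 'max c^T x s.t. A x <= b, x >= 0' is:
  Dual:  min b^T y  s.t.  A^T y >= c,  y >= 0.

So the dual LP is:
  minimize  4y1 + 9y2 + 49y3 + 19y4
  subject to:
    y1 + 4y3 + 3y4 >= 6
    y2 + 4y3 + 2y4 >= 2
    y1, y2, y3, y4 >= 0

Solving the primal: x* = (4, 3.5).
  primal value c^T x* = 31.
Solving the dual: y* = (3, 0, 0, 1).
  dual value b^T y* = 31.
Strong duality: c^T x* = b^T y*. Confirmed.

31


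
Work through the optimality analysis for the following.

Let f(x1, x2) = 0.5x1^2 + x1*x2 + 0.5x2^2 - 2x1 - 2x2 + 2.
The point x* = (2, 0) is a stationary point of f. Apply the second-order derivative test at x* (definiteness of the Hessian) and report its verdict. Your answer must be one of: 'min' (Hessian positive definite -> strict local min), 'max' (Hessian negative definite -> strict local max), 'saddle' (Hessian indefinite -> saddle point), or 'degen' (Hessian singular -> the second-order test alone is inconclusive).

Compute the Hessian H = grad^2 f:
  H = [[1, 1], [1, 1]]
Verify stationarity: grad f(x*) = H x* + g = (0, 0).
Eigenvalues of H: 0, 2.
H has a zero eigenvalue (singular; positive semidefinite but not definite), so H is neither positive definite, negative definite, nor indefinite. The second-order test alone is inconclusive -> degen.
(Indeed, f is constant along the null direction of H through x*, so x* is not a strict local extremum.)

degen


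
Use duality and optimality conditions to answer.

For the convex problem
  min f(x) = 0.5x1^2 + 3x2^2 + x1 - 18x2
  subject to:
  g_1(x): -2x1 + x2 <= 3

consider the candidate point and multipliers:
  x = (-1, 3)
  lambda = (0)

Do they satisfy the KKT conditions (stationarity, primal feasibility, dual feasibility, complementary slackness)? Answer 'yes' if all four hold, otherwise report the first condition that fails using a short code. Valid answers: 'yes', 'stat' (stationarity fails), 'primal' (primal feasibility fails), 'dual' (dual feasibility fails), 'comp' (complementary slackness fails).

Gradient of f: grad f(x) = Q x + c = (0, 0)
Constraint values g_i(x) = a_i^T x - b_i:
  g_1((-1, 3)) = 2
Stationarity residual: grad f(x) + sum_i lambda_i a_i = (0, 0)
  -> stationarity OK
Primal feasibility (all g_i <= 0): FAILS
Dual feasibility (all lambda_i >= 0): OK
Complementary slackness (lambda_i * g_i(x) = 0 for all i): OK

Verdict: the first failing condition is primal_feasibility -> primal.

primal


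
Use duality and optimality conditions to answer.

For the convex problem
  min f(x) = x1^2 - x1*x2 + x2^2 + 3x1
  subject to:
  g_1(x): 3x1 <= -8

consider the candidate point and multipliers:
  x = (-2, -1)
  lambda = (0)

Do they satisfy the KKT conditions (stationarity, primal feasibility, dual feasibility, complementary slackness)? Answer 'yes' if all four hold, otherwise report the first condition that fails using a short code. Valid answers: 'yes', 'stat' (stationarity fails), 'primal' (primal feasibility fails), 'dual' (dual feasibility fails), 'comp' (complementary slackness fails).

Gradient of f: grad f(x) = Q x + c = (0, 0)
Constraint values g_i(x) = a_i^T x - b_i:
  g_1((-2, -1)) = 2
Stationarity residual: grad f(x) + sum_i lambda_i a_i = (0, 0)
  -> stationarity OK
Primal feasibility (all g_i <= 0): FAILS
Dual feasibility (all lambda_i >= 0): OK
Complementary slackness (lambda_i * g_i(x) = 0 for all i): OK

Verdict: the first failing condition is primal_feasibility -> primal.

primal


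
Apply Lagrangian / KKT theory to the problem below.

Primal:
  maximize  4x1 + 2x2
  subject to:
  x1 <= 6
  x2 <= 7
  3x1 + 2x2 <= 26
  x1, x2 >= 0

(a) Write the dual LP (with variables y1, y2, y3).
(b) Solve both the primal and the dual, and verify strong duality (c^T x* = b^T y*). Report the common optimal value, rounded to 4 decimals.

The standard primal-dual pair for 'max c^T x s.t. A x <= b, x >= 0' is:
  Dual:  min b^T y  s.t.  A^T y >= c,  y >= 0.

So the dual LP is:
  minimize  6y1 + 7y2 + 26y3
  subject to:
    y1 + 3y3 >= 4
    y2 + 2y3 >= 2
    y1, y2, y3 >= 0

Solving the primal: x* = (6, 4).
  primal value c^T x* = 32.
Solving the dual: y* = (1, 0, 1).
  dual value b^T y* = 32.
Strong duality: c^T x* = b^T y*. Confirmed.

32


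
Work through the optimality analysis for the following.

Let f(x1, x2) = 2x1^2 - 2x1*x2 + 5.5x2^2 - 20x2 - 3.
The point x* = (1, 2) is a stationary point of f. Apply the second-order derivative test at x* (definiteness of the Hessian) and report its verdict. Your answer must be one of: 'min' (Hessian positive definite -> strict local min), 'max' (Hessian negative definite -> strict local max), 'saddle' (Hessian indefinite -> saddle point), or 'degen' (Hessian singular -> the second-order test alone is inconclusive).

Compute the Hessian H = grad^2 f:
  H = [[4, -2], [-2, 11]]
Verify stationarity: grad f(x*) = H x* + g = (0, 0).
Eigenvalues of H: 3.4689, 11.5311.
Both eigenvalues > 0, so H is positive definite -> x* is a strict local min.

min


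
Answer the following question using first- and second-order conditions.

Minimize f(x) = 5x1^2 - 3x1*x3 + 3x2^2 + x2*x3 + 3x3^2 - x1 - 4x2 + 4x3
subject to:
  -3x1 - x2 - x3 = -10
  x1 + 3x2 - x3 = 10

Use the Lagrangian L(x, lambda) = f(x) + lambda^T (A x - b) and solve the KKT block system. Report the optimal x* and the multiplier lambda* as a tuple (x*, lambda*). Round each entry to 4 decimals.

Form the Lagrangian:
  L(x, lambda) = (1/2) x^T Q x + c^T x + lambda^T (A x - b)
Stationarity (grad_x L = 0): Q x + c + A^T lambda = 0.
Primal feasibility: A x = b.

This gives the KKT block system:
  [ Q   A^T ] [ x     ]   [-c ]
  [ A    0  ] [ lambda ] = [ b ]

Solving the linear system:
  x*      = (2.2321, 2.7679, 0.5357)
  lambda* = (5.75, -2.4643)
  f(x*)   = 35.4911

x* = (2.2321, 2.7679, 0.5357), lambda* = (5.75, -2.4643)


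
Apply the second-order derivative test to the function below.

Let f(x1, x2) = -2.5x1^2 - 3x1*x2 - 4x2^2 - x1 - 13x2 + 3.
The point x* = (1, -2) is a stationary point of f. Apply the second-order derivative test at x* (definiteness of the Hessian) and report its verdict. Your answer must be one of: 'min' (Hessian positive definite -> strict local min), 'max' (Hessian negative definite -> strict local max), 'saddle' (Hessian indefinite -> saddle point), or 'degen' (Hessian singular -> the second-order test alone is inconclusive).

Compute the Hessian H = grad^2 f:
  H = [[-5, -3], [-3, -8]]
Verify stationarity: grad f(x*) = H x* + g = (0, 0).
Eigenvalues of H: -9.8541, -3.1459.
Both eigenvalues < 0, so H is negative definite -> x* is a strict local max.

max


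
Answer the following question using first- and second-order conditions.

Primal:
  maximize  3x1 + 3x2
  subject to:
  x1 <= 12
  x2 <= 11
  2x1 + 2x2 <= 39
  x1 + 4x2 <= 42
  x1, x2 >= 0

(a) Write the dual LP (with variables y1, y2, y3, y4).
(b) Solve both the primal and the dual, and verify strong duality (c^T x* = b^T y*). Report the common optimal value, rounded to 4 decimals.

The standard primal-dual pair for 'max c^T x s.t. A x <= b, x >= 0' is:
  Dual:  min b^T y  s.t.  A^T y >= c,  y >= 0.

So the dual LP is:
  minimize  12y1 + 11y2 + 39y3 + 42y4
  subject to:
    y1 + 2y3 + y4 >= 3
    y2 + 2y3 + 4y4 >= 3
    y1, y2, y3, y4 >= 0

Solving the primal: x* = (12, 7.5).
  primal value c^T x* = 58.5.
Solving the dual: y* = (2.25, 0, 0, 0.75).
  dual value b^T y* = 58.5.
Strong duality: c^T x* = b^T y*. Confirmed.

58.5


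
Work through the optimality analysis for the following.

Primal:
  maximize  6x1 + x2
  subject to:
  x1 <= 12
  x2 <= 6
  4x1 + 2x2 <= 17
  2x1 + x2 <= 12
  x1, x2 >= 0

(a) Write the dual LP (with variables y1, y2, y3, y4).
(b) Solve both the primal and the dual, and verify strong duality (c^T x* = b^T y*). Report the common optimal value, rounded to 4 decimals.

The standard primal-dual pair for 'max c^T x s.t. A x <= b, x >= 0' is:
  Dual:  min b^T y  s.t.  A^T y >= c,  y >= 0.

So the dual LP is:
  minimize  12y1 + 6y2 + 17y3 + 12y4
  subject to:
    y1 + 4y3 + 2y4 >= 6
    y2 + 2y3 + y4 >= 1
    y1, y2, y3, y4 >= 0

Solving the primal: x* = (4.25, 0).
  primal value c^T x* = 25.5.
Solving the dual: y* = (0, 0, 1.5, 0).
  dual value b^T y* = 25.5.
Strong duality: c^T x* = b^T y*. Confirmed.

25.5


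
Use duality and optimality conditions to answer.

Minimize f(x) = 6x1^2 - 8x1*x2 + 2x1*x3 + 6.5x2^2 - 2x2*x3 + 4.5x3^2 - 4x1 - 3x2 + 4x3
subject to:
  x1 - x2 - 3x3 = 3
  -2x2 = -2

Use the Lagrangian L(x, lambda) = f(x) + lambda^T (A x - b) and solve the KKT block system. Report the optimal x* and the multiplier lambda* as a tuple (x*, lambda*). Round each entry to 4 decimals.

Form the Lagrangian:
  L(x, lambda) = (1/2) x^T Q x + c^T x + lambda^T (A x - b)
Stationarity (grad_x L = 0): Q x + c + A^T lambda = 0.
Primal feasibility: A x = b.

This gives the KKT block system:
  [ Q   A^T ] [ x     ]   [-c ]
  [ A    0  ] [ lambda ] = [ b ]

Solving the linear system:
  x*      = (1.2558, 1, -0.9147)
  lambda* = (-1.2403, 1.5116)
  f(x*)   = -2.469

x* = (1.2558, 1, -0.9147), lambda* = (-1.2403, 1.5116)


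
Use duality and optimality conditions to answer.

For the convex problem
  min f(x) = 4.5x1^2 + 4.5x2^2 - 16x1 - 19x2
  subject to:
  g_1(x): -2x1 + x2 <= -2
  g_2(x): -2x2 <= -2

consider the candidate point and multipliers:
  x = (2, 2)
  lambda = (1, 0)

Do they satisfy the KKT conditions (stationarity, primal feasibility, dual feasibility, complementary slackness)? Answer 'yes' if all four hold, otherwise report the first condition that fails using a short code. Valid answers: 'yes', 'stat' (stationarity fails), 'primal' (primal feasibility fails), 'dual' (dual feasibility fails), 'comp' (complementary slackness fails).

Gradient of f: grad f(x) = Q x + c = (2, -1)
Constraint values g_i(x) = a_i^T x - b_i:
  g_1((2, 2)) = 0
  g_2((2, 2)) = -2
Stationarity residual: grad f(x) + sum_i lambda_i a_i = (0, 0)
  -> stationarity OK
Primal feasibility (all g_i <= 0): OK
Dual feasibility (all lambda_i >= 0): OK
Complementary slackness (lambda_i * g_i(x) = 0 for all i): OK

Verdict: yes, KKT holds.

yes


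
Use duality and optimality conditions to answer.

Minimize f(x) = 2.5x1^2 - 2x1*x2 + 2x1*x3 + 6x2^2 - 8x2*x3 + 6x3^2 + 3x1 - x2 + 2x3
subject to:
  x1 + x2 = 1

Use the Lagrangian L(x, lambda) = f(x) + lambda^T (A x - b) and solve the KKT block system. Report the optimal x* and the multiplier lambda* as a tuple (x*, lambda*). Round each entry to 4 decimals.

Form the Lagrangian:
  L(x, lambda) = (1/2) x^T Q x + c^T x + lambda^T (A x - b)
Stationarity (grad_x L = 0): Q x + c + A^T lambda = 0.
Primal feasibility: A x = b.

This gives the KKT block system:
  [ Q   A^T ] [ x     ]   [-c ]
  [ A    0  ] [ lambda ] = [ b ]

Solving the linear system:
  x*      = (0.3947, 0.6053, 0.1711)
  lambda* = (-4.1053)
  f(x*)   = 2.5132

x* = (0.3947, 0.6053, 0.1711), lambda* = (-4.1053)


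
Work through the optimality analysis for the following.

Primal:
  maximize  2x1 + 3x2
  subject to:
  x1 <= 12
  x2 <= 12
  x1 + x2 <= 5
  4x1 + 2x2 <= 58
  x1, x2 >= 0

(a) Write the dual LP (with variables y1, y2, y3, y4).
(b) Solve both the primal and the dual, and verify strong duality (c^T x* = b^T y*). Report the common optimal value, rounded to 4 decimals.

The standard primal-dual pair for 'max c^T x s.t. A x <= b, x >= 0' is:
  Dual:  min b^T y  s.t.  A^T y >= c,  y >= 0.

So the dual LP is:
  minimize  12y1 + 12y2 + 5y3 + 58y4
  subject to:
    y1 + y3 + 4y4 >= 2
    y2 + y3 + 2y4 >= 3
    y1, y2, y3, y4 >= 0

Solving the primal: x* = (0, 5).
  primal value c^T x* = 15.
Solving the dual: y* = (0, 0, 3, 0).
  dual value b^T y* = 15.
Strong duality: c^T x* = b^T y*. Confirmed.

15


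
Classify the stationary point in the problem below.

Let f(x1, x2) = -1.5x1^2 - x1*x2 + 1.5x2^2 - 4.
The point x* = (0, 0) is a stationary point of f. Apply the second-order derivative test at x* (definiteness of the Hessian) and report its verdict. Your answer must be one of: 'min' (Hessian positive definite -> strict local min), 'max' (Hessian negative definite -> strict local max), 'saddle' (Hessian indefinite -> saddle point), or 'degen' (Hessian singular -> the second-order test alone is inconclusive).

Compute the Hessian H = grad^2 f:
  H = [[-3, -1], [-1, 3]]
Verify stationarity: grad f(x*) = H x* + g = (0, 0).
Eigenvalues of H: -3.1623, 3.1623.
Eigenvalues have mixed signs, so H is indefinite -> x* is a saddle point.

saddle


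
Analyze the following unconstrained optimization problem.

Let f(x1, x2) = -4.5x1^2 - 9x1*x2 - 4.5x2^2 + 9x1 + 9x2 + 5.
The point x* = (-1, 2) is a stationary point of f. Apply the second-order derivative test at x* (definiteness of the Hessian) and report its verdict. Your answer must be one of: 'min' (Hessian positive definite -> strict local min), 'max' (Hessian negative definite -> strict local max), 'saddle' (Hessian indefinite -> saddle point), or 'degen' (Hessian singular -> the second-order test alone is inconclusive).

Compute the Hessian H = grad^2 f:
  H = [[-9, -9], [-9, -9]]
Verify stationarity: grad f(x*) = H x* + g = (0, 0).
Eigenvalues of H: -18, 0.
H has a zero eigenvalue (singular; negative semidefinite but not definite), so H is neither positive definite, negative definite, nor indefinite. The second-order test alone is inconclusive -> degen.
(Indeed, f is constant along the null direction of H through x*, so x* is not a strict local extremum.)

degen


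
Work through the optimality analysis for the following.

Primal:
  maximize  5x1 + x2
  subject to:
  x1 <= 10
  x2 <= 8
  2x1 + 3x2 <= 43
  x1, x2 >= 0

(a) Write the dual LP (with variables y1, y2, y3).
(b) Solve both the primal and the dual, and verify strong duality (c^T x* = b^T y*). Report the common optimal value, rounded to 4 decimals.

The standard primal-dual pair for 'max c^T x s.t. A x <= b, x >= 0' is:
  Dual:  min b^T y  s.t.  A^T y >= c,  y >= 0.

So the dual LP is:
  minimize  10y1 + 8y2 + 43y3
  subject to:
    y1 + 2y3 >= 5
    y2 + 3y3 >= 1
    y1, y2, y3 >= 0

Solving the primal: x* = (10, 7.6667).
  primal value c^T x* = 57.6667.
Solving the dual: y* = (4.3333, 0, 0.3333).
  dual value b^T y* = 57.6667.
Strong duality: c^T x* = b^T y*. Confirmed.

57.6667


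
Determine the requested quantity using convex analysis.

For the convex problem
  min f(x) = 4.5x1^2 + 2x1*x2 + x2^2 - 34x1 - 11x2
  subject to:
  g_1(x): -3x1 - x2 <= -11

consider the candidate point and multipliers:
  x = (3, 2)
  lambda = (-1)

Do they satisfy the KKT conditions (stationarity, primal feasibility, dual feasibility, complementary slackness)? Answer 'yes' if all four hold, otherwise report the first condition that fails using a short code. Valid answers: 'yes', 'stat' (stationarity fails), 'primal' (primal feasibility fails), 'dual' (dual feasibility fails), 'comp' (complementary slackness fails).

Gradient of f: grad f(x) = Q x + c = (-3, -1)
Constraint values g_i(x) = a_i^T x - b_i:
  g_1((3, 2)) = 0
Stationarity residual: grad f(x) + sum_i lambda_i a_i = (0, 0)
  -> stationarity OK
Primal feasibility (all g_i <= 0): OK
Dual feasibility (all lambda_i >= 0): FAILS
Complementary slackness (lambda_i * g_i(x) = 0 for all i): OK

Verdict: the first failing condition is dual_feasibility -> dual.

dual
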